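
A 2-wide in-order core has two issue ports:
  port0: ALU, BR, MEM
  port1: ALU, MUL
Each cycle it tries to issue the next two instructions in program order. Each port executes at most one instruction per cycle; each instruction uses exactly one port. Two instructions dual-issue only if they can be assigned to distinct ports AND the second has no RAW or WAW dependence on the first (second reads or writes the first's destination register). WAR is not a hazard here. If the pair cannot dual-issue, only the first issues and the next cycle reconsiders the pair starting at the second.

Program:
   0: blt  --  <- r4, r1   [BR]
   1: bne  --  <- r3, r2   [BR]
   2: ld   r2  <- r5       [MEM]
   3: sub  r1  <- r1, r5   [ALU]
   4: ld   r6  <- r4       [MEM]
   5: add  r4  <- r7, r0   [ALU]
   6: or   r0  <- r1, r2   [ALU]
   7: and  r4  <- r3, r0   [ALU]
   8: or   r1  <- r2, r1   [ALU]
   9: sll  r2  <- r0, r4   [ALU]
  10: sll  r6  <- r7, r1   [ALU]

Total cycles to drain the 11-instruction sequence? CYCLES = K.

t=0 i0:blt.BR ; no-port BR/BR
t=1 i1:bne.BR ; no-port BR/MEM
t=2 i2&i3:ld.MEM/sub.ALU ; 2-wide
t=3 i4&i5:ld.MEM/add.ALU ; 2-wide
t=4 i6:or.ALU ; RAW r0
t=5 i7&i8:and.ALU/or.ALU ; 2-wide
t=6 i9&i10:sll.ALU/sll.ALU ; 2-wide

CYCLES = 7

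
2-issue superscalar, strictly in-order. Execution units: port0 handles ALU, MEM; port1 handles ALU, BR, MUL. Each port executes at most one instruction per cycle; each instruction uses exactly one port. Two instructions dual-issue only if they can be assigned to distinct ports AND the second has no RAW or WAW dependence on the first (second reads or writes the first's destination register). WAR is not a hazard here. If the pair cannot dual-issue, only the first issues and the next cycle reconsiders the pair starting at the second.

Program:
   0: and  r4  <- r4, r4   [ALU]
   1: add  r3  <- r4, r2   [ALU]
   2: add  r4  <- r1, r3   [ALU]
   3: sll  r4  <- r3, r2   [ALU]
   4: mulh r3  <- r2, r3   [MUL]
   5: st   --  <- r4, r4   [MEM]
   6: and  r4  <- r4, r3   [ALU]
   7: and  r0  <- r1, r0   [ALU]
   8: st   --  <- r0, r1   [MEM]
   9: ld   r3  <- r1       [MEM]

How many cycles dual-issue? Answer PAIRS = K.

PAIRS = 2

  cy0 -> i0 (and.ALU) RAW r4
  cy1 -> i1 (add.ALU) RAW r3
  cy2 -> i2 (add.ALU) WAW r4
  cy3 -> i3/i4 (sll.ALU mulh.MUL) pair
  cy4 -> i5/i6 (st.MEM and.ALU) pair
  cy5 -> i7 (and.ALU) RAW r0
  cy6 -> i8 (st.MEM) no-port MEM/MEM
  cy7 -> i9 (ld.MEM) tail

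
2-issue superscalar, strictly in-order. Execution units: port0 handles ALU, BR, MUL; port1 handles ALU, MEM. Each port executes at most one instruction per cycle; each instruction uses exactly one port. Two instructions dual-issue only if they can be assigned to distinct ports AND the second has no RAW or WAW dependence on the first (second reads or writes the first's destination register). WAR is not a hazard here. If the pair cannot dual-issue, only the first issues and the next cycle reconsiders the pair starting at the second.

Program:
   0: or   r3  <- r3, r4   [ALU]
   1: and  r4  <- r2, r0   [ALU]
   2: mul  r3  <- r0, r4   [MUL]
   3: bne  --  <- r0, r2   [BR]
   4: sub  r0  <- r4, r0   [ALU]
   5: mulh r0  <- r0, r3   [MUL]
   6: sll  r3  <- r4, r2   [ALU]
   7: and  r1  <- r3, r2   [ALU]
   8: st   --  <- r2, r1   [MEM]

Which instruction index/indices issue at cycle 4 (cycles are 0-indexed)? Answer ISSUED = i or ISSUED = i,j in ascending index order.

  cy0 -> i0+i1 (or.ALU;and.ALU) dual
  cy1 -> i2 (mul.MUL) no-port MUL/BR
  cy2 -> i3+i4 (bne.BR;sub.ALU) dual
  cy3 -> i5+i6 (mulh.MUL;sll.ALU) dual
  cy4 -> i7 (and.ALU) RAW r1
  cy5 -> i8 (st.MEM) tail

ISSUED = 7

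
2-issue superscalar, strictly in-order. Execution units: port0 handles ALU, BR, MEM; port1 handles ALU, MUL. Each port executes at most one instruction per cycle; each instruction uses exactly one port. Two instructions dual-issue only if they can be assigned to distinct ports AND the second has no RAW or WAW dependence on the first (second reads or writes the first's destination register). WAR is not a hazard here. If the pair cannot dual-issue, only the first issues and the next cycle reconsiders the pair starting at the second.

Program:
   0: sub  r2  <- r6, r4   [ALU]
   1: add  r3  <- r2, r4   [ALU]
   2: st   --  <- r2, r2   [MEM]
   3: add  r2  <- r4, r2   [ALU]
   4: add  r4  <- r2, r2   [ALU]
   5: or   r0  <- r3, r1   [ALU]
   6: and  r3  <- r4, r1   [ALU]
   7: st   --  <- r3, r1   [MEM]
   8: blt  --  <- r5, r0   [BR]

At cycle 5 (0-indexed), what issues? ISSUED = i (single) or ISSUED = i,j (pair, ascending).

[0] i0  sub  -- RAW r2
[1] i1+i2  add/st  -- dual
[2] i3  add  -- RAW r2
[3] i4+i5  add/or  -- dual
[4] i6  and  -- RAW r3
[5] i7  st  -- no-port MEM/BR
[6] i8  blt  -- tail

ISSUED = 7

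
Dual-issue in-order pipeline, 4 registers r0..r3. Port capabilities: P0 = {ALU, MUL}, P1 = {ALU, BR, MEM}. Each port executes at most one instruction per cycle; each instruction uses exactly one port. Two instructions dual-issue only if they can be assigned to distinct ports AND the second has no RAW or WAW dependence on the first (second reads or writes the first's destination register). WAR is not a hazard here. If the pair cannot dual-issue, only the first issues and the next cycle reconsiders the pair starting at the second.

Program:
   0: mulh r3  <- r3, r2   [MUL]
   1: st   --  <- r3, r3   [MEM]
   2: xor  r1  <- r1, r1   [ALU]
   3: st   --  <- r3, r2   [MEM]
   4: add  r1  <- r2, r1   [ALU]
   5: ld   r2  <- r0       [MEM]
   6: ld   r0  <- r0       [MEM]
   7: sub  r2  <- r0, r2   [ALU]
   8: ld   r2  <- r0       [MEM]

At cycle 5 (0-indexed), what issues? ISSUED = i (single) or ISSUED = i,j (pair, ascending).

ISSUED = 7

0. mulh.MUL @i0  | RAW r3
1. st.MEM+xor.ALU @i1&i2  | dual
2. st.MEM+add.ALU @i3&i4  | dual
3. ld.MEM @i5  | no-port MEM/MEM
4. ld.MEM @i6  | RAW r0
5. sub.ALU @i7  | WAW r2
6. ld.MEM @i8  | tail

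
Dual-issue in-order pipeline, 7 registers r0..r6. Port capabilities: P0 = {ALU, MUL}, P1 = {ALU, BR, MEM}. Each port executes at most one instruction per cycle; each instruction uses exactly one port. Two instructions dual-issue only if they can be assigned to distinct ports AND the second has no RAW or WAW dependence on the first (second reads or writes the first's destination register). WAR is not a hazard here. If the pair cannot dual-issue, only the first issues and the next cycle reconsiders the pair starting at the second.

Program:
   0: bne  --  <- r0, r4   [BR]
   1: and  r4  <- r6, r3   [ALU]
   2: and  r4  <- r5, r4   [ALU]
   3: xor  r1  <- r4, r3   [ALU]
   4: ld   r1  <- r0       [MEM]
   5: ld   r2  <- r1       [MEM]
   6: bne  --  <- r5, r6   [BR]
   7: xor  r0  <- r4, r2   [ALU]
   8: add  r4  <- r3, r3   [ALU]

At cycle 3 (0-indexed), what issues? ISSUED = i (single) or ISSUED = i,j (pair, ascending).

ISSUED = 4

0. bne.BR and.ALU @i0&i1  | 2-wide
1. and.ALU @i2  | RAW r4
2. xor.ALU @i3  | WAW r1
3. ld.MEM @i4  | no-port MEM/MEM
4. ld.MEM @i5  | no-port MEM/BR
5. bne.BR xor.ALU @i6&i7  | 2-wide
6. add.ALU @i8  | tail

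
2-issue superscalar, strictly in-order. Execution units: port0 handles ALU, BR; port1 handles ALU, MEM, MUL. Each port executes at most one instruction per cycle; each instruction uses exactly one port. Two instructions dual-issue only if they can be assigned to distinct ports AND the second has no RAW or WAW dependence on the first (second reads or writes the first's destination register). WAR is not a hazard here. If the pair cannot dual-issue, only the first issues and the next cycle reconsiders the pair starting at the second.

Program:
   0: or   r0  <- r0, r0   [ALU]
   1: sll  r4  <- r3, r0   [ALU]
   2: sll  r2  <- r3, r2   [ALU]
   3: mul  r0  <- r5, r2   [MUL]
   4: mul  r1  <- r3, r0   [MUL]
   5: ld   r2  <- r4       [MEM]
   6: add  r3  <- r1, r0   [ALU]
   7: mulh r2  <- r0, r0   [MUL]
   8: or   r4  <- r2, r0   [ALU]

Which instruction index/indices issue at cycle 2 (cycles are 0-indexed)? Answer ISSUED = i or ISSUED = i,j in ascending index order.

c0: i0 or  RAW r0
c1: i1&i2 sll+sll  dual
c2: i3 mul  no-port MUL/MUL
c3: i4 mul  no-port MUL/MEM
c4: i5&i6 ld+add  dual
c5: i7 mulh  RAW r2
c6: i8 or  tail

ISSUED = 3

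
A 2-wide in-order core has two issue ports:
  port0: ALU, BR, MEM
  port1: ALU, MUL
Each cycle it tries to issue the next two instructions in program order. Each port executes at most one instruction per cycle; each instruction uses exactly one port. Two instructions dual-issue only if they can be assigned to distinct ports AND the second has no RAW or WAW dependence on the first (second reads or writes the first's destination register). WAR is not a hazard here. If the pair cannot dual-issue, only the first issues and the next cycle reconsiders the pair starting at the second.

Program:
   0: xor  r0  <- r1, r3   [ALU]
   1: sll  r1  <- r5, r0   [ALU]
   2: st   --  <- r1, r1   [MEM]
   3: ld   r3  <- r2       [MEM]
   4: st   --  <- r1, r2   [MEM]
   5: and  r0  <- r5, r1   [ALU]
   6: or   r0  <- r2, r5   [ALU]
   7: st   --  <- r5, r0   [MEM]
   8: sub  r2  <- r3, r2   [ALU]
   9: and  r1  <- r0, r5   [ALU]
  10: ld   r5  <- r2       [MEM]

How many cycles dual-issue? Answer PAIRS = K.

c0: i0 xor  RAW r0
c1: i1 sll  RAW r1
c2: i2 st  no-port MEM/MEM
c3: i3 ld  no-port MEM/MEM
c4: i4+i5 st+and  2-wide
c5: i6 or  RAW r0
c6: i7+i8 st+sub  2-wide
c7: i9+i10 and+ld  2-wide

PAIRS = 3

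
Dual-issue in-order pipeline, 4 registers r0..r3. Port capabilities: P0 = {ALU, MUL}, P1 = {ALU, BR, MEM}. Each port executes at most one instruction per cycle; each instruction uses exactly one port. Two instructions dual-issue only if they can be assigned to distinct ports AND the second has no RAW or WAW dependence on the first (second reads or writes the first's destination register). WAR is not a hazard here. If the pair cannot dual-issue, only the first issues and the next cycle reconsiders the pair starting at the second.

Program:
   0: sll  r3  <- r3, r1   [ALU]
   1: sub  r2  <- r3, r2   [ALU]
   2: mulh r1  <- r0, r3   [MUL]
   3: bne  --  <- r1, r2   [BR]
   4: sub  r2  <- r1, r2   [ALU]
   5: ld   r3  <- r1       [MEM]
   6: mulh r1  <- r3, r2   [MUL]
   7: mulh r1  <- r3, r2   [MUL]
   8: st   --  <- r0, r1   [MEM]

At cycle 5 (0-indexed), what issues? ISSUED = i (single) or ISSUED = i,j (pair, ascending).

#0 head=0: sll.ALU i0 RAW r3
#1 head=1: sub.ALU mulh.MUL i1/i2 pair
#2 head=3: bne.BR sub.ALU i3/i4 pair
#3 head=5: ld.MEM i5 RAW r3
#4 head=6: mulh.MUL i6 no-port MUL/MUL
#5 head=7: mulh.MUL i7 RAW r1
#6 head=8: st.MEM i8 tail

ISSUED = 7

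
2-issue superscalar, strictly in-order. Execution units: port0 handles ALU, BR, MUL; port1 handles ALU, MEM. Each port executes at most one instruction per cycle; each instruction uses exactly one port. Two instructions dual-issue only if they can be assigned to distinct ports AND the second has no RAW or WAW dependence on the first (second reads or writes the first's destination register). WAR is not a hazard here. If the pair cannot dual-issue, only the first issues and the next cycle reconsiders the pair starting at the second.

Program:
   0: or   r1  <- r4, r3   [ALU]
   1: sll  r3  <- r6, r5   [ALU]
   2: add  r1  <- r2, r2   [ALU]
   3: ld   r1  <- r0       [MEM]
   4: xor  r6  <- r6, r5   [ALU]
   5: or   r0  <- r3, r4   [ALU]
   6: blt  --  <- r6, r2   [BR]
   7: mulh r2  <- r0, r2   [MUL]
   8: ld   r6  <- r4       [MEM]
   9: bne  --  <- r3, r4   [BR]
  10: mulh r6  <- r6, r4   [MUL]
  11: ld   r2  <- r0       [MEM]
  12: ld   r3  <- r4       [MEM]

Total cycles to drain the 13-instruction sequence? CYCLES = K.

0. or.ALU+sll.ALU @i0,i1  | pair
1. add.ALU @i2  | WAW r1
2. ld.MEM+xor.ALU @i3,i4  | pair
3. or.ALU+blt.BR @i5,i6  | pair
4. mulh.MUL+ld.MEM @i7,i8  | pair
5. bne.BR @i9  | no-port BR/MUL
6. mulh.MUL+ld.MEM @i10,i11  | pair
7. ld.MEM @i12  | tail

CYCLES = 8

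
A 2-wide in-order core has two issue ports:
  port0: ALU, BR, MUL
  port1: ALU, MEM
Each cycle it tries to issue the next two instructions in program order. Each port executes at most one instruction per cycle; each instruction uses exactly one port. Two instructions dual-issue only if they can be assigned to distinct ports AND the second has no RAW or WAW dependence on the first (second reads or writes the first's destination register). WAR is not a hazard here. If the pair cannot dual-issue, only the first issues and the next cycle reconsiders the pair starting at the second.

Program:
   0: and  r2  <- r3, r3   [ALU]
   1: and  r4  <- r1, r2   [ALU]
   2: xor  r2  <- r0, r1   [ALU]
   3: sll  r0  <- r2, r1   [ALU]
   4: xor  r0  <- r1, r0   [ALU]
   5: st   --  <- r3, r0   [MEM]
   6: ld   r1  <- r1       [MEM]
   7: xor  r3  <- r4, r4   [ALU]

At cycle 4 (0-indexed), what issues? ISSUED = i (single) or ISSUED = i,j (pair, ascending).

#0 head=0: and i0 RAW r2
#1 head=1: and/xor i1&i2 2-wide
#2 head=3: sll i3 RAW+WAW r0
#3 head=4: xor i4 RAW r0
#4 head=5: st i5 no-port MEM/MEM
#5 head=6: ld/xor i6&i7 2-wide

ISSUED = 5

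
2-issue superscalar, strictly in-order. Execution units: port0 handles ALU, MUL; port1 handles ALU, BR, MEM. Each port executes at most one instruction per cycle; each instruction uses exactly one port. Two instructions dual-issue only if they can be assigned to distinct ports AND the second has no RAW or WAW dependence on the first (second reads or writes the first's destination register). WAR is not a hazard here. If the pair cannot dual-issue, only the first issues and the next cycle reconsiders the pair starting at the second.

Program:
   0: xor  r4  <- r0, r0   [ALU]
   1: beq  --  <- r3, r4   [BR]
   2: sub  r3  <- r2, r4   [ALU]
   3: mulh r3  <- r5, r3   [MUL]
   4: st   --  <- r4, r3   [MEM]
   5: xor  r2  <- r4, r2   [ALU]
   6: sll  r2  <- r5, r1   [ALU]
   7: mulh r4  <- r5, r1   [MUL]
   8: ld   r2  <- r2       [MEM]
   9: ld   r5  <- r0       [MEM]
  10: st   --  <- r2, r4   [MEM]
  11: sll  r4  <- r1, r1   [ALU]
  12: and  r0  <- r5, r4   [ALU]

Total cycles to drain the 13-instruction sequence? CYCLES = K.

CYCLES = 9

0. xor.ALU @i0  | RAW r4
1. beq.BR;sub.ALU @i1&i2  | pair
2. mulh.MUL @i3  | RAW r3
3. st.MEM;xor.ALU @i4&i5  | pair
4. sll.ALU;mulh.MUL @i6&i7  | pair
5. ld.MEM @i8  | no-port MEM/MEM
6. ld.MEM @i9  | no-port MEM/MEM
7. st.MEM;sll.ALU @i10&i11  | pair
8. and.ALU @i12  | tail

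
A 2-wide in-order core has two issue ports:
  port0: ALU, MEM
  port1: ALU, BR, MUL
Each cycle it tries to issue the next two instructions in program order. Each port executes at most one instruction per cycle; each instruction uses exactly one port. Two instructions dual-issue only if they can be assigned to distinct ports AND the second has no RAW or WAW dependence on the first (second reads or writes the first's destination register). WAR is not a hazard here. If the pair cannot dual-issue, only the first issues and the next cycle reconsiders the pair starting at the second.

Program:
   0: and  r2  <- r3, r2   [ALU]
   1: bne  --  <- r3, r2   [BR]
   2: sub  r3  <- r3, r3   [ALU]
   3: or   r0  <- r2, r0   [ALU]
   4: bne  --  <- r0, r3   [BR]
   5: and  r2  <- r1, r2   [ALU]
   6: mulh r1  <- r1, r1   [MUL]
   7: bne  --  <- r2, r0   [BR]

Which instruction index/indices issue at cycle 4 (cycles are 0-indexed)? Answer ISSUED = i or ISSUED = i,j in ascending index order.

  cy0 -> i0 (and) RAW r2
  cy1 -> i1&i2 (bne;sub) pair
  cy2 -> i3 (or) RAW r0
  cy3 -> i4&i5 (bne;and) pair
  cy4 -> i6 (mulh) no-port MUL/BR
  cy5 -> i7 (bne) tail

ISSUED = 6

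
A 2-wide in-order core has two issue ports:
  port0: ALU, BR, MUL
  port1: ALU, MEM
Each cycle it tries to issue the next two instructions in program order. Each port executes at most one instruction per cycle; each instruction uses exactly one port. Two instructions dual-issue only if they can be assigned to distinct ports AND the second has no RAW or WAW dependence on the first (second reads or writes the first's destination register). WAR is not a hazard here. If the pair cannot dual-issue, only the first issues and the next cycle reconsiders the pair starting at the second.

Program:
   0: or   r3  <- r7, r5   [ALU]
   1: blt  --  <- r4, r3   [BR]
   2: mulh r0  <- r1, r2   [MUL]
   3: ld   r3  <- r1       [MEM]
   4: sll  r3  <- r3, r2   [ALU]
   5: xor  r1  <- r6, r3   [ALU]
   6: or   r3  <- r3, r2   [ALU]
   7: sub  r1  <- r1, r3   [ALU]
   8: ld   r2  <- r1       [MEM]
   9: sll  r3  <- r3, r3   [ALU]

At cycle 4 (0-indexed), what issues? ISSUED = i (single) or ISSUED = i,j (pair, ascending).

c0: i0 or.ALU  RAW r3
c1: i1 blt.BR  no-port BR/MUL
c2: i2+i3 mulh.MUL;ld.MEM  2-wide
c3: i4 sll.ALU  RAW r3
c4: i5+i6 xor.ALU;or.ALU  2-wide
c5: i7 sub.ALU  RAW r1
c6: i8+i9 ld.MEM;sll.ALU  2-wide

ISSUED = 5,6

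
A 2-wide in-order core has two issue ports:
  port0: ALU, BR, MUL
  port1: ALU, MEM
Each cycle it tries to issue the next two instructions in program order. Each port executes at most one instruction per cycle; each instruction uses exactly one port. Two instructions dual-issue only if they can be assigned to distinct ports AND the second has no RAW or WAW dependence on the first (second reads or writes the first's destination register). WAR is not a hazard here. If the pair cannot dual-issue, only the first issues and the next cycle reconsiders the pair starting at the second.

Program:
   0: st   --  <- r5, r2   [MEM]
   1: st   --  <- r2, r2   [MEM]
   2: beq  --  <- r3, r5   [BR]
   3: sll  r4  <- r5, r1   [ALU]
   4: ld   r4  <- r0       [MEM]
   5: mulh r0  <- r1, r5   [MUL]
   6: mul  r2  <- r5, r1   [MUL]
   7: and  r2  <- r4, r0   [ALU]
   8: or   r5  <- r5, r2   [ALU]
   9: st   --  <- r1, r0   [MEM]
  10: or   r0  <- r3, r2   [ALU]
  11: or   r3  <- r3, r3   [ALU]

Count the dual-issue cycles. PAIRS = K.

[0] i0  st  -- no-port MEM/MEM
[1] i1/i2  st beq  -- dual
[2] i3  sll  -- WAW r4
[3] i4/i5  ld mulh  -- dual
[4] i6  mul  -- WAW r2
[5] i7  and  -- RAW r2
[6] i8/i9  or st  -- dual
[7] i10/i11  or or  -- dual

PAIRS = 4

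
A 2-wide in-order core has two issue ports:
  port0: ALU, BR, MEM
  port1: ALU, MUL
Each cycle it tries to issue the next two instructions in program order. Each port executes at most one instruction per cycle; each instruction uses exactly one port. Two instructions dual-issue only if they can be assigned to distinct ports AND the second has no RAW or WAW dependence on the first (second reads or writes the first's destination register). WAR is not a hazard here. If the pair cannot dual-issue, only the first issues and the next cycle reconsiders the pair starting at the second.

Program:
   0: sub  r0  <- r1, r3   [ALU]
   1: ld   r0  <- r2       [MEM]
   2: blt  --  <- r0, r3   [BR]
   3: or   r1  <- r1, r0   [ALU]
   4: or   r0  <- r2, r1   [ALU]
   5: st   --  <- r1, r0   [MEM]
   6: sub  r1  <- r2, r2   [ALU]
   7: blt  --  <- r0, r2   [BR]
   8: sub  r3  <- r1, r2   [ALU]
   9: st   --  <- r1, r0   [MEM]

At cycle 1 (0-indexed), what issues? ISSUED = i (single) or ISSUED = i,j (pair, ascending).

0. sub.ALU @i0  | WAW r0
1. ld.MEM @i1  | no-port MEM/BR
2. blt.BR;or.ALU @i2&i3  | pair
3. or.ALU @i4  | RAW r0
4. st.MEM;sub.ALU @i5&i6  | pair
5. blt.BR;sub.ALU @i7&i8  | pair
6. st.MEM @i9  | tail

ISSUED = 1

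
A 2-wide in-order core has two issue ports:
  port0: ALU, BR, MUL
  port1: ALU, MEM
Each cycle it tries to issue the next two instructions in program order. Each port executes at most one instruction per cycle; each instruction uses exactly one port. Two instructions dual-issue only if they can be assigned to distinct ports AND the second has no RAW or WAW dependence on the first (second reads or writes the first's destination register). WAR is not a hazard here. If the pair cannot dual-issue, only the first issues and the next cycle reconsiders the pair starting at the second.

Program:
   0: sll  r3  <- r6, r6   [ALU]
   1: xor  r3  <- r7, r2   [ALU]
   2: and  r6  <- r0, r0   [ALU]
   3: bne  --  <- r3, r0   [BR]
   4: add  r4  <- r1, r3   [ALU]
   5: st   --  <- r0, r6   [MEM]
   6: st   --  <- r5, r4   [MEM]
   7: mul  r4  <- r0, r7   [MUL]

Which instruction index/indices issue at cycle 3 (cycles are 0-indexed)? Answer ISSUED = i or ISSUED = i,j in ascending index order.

t=0 i0:sll ; WAW r3
t=1 i1,i2:xor;and ; dual
t=2 i3,i4:bne;add ; dual
t=3 i5:st ; no-port MEM/MEM
t=4 i6,i7:st;mul ; dual

ISSUED = 5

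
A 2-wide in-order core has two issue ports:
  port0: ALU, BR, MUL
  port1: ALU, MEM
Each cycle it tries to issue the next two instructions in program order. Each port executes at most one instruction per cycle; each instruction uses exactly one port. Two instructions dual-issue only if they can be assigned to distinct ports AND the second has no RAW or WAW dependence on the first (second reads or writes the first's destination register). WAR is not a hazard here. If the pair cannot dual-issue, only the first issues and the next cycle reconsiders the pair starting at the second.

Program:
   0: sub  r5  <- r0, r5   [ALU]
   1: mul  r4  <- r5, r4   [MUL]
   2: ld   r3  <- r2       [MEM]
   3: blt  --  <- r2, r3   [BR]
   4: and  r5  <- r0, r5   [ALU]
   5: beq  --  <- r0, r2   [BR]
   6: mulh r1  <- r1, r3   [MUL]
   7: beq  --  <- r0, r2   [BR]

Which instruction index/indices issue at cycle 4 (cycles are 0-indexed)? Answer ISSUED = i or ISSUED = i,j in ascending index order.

c0: i0 sub.ALU  RAW r5
c1: i1/i2 mul.MUL+ld.MEM  pair
c2: i3/i4 blt.BR+and.ALU  pair
c3: i5 beq.BR  no-port BR/MUL
c4: i6 mulh.MUL  no-port MUL/BR
c5: i7 beq.BR  tail

ISSUED = 6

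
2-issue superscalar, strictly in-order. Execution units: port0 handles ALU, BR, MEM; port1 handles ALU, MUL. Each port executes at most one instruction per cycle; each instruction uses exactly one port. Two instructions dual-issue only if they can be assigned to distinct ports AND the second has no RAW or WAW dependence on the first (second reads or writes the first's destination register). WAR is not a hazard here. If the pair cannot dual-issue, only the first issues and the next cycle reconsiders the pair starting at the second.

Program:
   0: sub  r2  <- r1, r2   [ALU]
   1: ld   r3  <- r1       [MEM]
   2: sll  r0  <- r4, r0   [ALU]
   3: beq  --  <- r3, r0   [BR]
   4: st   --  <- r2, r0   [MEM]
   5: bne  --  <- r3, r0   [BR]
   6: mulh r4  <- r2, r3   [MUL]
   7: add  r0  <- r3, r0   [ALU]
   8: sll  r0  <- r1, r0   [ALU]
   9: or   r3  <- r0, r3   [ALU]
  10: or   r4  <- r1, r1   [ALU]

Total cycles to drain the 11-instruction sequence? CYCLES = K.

CYCLES = 8

  cy0 -> i0,i1 (sub+ld) pair
  cy1 -> i2 (sll) RAW r0
  cy2 -> i3 (beq) no-port BR/MEM
  cy3 -> i4 (st) no-port MEM/BR
  cy4 -> i5,i6 (bne+mulh) pair
  cy5 -> i7 (add) RAW+WAW r0
  cy6 -> i8 (sll) RAW r0
  cy7 -> i9,i10 (or+or) pair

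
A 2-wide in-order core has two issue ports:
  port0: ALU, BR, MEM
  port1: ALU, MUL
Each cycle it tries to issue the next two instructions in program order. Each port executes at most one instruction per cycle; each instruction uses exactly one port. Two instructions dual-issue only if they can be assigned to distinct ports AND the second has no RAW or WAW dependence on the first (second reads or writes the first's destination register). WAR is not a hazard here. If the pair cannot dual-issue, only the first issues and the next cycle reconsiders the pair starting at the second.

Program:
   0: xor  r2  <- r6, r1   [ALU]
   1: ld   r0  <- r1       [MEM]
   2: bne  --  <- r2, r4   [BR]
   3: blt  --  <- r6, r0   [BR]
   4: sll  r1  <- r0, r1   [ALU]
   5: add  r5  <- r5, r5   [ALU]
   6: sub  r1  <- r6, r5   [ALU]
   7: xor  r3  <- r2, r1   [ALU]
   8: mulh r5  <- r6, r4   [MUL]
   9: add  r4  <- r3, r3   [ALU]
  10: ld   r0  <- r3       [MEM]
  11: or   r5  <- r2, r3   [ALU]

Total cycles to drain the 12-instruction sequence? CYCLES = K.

0. xor.ALU+ld.MEM @i0,i1  | pair
1. bne.BR @i2  | no-port BR/BR
2. blt.BR+sll.ALU @i3,i4  | pair
3. add.ALU @i5  | RAW r5
4. sub.ALU @i6  | RAW r1
5. xor.ALU+mulh.MUL @i7,i8  | pair
6. add.ALU+ld.MEM @i9,i10  | pair
7. or.ALU @i11  | tail

CYCLES = 8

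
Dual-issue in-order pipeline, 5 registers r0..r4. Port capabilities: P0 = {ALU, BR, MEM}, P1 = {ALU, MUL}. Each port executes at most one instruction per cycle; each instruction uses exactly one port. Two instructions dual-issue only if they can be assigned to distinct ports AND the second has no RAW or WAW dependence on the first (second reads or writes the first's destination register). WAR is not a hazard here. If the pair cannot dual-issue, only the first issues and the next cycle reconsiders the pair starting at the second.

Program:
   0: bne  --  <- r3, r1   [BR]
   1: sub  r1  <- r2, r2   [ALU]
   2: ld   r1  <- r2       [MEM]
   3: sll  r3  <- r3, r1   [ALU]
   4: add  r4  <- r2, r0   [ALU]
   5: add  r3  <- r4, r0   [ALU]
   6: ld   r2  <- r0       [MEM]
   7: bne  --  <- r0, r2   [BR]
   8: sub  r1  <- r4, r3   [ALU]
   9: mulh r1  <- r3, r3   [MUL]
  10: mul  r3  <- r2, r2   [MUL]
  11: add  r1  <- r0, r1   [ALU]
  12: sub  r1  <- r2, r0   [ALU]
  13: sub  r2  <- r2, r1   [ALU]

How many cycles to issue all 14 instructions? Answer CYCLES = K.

c0: i0,i1 bne/sub  2-wide
c1: i2 ld  RAW r1
c2: i3,i4 sll/add  2-wide
c3: i5,i6 add/ld  2-wide
c4: i7,i8 bne/sub  2-wide
c5: i9 mulh  no-port MUL/MUL
c6: i10,i11 mul/add  2-wide
c7: i12 sub  RAW r1
c8: i13 sub  tail

CYCLES = 9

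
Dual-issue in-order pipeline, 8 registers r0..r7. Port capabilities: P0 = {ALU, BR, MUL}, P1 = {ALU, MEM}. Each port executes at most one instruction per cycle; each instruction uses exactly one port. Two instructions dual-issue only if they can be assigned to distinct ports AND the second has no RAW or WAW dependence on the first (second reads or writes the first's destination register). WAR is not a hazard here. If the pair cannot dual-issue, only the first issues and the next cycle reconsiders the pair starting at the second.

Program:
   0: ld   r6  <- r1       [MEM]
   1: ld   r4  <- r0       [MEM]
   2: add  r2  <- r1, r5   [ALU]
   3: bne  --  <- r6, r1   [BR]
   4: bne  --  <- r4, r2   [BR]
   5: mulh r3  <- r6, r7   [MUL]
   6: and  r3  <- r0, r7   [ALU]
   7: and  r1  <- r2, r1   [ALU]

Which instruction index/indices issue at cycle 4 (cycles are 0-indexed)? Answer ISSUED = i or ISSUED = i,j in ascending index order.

[0] i0  ld.MEM  -- no-port MEM/MEM
[1] i1,i2  ld.MEM+add.ALU  -- dual
[2] i3  bne.BR  -- no-port BR/BR
[3] i4  bne.BR  -- no-port BR/MUL
[4] i5  mulh.MUL  -- WAW r3
[5] i6,i7  and.ALU+and.ALU  -- dual

ISSUED = 5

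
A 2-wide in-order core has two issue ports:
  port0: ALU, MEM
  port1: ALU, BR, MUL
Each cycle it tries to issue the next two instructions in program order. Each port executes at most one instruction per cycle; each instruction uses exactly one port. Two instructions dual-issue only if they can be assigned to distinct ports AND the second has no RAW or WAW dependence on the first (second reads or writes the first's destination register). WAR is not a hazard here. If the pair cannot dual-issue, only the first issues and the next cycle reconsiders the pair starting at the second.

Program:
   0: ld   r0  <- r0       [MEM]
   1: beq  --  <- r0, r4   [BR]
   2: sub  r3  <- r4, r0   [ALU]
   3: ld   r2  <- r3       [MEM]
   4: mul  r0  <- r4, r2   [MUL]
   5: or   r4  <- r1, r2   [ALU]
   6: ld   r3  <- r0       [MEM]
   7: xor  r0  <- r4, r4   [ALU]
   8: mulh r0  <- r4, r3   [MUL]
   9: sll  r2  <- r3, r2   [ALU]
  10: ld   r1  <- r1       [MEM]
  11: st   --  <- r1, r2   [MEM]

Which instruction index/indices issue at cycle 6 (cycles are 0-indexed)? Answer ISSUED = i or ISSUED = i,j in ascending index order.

ISSUED = 10

c0: i0 ld.MEM  RAW r0
c1: i1/i2 beq.BR sub.ALU  2-wide
c2: i3 ld.MEM  RAW r2
c3: i4/i5 mul.MUL or.ALU  2-wide
c4: i6/i7 ld.MEM xor.ALU  2-wide
c5: i8/i9 mulh.MUL sll.ALU  2-wide
c6: i10 ld.MEM  no-port MEM/MEM
c7: i11 st.MEM  tail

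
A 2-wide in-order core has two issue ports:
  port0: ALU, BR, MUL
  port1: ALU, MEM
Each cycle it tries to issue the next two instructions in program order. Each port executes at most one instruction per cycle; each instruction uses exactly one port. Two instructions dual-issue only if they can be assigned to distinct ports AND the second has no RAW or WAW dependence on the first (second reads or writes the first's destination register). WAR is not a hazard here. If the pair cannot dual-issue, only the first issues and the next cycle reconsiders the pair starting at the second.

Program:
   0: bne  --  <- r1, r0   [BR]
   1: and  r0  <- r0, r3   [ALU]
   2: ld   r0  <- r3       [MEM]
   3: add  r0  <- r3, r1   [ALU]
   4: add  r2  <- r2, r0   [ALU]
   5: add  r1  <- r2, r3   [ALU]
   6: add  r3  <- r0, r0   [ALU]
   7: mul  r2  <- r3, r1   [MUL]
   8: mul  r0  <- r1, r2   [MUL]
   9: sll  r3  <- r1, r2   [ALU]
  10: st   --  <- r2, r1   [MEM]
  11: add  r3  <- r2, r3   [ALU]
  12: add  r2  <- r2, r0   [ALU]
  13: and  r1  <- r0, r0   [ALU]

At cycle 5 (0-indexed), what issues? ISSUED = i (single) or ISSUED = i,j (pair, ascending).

ISSUED = 7

c0: i0+i1 bne+and  dual
c1: i2 ld  WAW r0
c2: i3 add  RAW r0
c3: i4 add  RAW r2
c4: i5+i6 add+add  dual
c5: i7 mul  no-port MUL/MUL
c6: i8+i9 mul+sll  dual
c7: i10+i11 st+add  dual
c8: i12+i13 add+and  dual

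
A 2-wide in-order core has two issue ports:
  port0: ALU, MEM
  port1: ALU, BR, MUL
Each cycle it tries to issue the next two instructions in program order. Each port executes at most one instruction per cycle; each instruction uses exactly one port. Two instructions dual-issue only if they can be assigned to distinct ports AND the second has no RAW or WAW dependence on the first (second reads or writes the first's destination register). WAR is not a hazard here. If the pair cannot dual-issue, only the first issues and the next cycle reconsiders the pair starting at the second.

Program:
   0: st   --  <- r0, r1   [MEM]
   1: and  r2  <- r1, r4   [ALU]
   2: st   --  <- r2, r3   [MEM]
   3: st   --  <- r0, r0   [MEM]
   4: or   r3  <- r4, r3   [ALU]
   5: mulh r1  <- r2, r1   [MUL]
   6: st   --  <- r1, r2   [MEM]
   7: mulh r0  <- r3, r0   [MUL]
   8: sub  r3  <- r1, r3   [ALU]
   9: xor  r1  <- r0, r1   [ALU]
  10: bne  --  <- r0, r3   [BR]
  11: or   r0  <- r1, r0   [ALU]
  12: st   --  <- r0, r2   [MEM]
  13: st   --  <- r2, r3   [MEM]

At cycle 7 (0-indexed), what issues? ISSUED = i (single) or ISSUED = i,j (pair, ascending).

#0 head=0: st.MEM;and.ALU i0,i1 2-wide
#1 head=2: st.MEM i2 no-port MEM/MEM
#2 head=3: st.MEM;or.ALU i3,i4 2-wide
#3 head=5: mulh.MUL i5 RAW r1
#4 head=6: st.MEM;mulh.MUL i6,i7 2-wide
#5 head=8: sub.ALU;xor.ALU i8,i9 2-wide
#6 head=10: bne.BR;or.ALU i10,i11 2-wide
#7 head=12: st.MEM i12 no-port MEM/MEM
#8 head=13: st.MEM i13 tail

ISSUED = 12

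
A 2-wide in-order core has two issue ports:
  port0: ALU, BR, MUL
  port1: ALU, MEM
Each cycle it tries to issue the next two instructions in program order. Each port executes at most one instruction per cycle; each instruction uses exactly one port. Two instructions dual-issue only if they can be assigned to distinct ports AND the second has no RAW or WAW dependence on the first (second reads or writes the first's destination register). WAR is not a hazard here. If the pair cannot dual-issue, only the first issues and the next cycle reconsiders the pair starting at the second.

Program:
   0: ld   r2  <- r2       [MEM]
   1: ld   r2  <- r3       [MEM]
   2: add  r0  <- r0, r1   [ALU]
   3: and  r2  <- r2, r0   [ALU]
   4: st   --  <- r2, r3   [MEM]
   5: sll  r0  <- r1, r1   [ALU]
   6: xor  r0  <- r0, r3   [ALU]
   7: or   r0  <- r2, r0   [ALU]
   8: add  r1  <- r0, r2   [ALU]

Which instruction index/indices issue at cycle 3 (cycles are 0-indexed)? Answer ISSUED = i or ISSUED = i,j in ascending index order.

  cy0 -> i0 (ld) no-port MEM/MEM
  cy1 -> i1,i2 (ld;add) dual
  cy2 -> i3 (and) RAW r2
  cy3 -> i4,i5 (st;sll) dual
  cy4 -> i6 (xor) RAW+WAW r0
  cy5 -> i7 (or) RAW r0
  cy6 -> i8 (add) tail

ISSUED = 4,5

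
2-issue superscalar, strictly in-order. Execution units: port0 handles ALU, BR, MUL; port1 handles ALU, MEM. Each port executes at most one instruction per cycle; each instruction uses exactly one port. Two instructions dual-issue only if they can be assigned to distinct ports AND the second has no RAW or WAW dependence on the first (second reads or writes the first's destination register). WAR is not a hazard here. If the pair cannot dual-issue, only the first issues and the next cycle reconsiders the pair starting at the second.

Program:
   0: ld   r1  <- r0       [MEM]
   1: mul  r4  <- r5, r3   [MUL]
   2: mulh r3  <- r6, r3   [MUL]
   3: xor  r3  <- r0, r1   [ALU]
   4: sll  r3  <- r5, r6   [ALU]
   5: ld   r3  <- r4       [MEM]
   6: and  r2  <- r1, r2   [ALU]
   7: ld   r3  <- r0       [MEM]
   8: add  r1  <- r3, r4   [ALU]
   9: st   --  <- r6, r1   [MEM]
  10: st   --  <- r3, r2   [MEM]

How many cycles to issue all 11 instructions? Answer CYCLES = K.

CYCLES = 9

[0] i0&i1  ld.MEM+mul.MUL  -- 2-wide
[1] i2  mulh.MUL  -- WAW r3
[2] i3  xor.ALU  -- WAW r3
[3] i4  sll.ALU  -- WAW r3
[4] i5&i6  ld.MEM+and.ALU  -- 2-wide
[5] i7  ld.MEM  -- RAW r3
[6] i8  add.ALU  -- RAW r1
[7] i9  st.MEM  -- no-port MEM/MEM
[8] i10  st.MEM  -- tail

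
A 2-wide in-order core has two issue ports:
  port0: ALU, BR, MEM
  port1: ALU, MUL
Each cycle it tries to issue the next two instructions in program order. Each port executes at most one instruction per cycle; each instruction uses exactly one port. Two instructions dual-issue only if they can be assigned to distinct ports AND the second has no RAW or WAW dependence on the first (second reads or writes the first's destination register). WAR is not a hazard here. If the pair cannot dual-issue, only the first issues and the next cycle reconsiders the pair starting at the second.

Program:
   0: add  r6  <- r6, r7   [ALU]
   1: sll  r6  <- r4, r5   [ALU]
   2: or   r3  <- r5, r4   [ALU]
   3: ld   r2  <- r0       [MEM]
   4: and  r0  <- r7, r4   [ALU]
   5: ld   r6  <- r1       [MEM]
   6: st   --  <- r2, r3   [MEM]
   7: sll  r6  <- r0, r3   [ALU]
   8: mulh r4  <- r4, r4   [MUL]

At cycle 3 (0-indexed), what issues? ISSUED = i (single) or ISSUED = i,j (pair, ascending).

ISSUED = 5

t=0 i0:add ; WAW r6
t=1 i1,i2:sll or ; pair
t=2 i3,i4:ld and ; pair
t=3 i5:ld ; no-port MEM/MEM
t=4 i6,i7:st sll ; pair
t=5 i8:mulh ; tail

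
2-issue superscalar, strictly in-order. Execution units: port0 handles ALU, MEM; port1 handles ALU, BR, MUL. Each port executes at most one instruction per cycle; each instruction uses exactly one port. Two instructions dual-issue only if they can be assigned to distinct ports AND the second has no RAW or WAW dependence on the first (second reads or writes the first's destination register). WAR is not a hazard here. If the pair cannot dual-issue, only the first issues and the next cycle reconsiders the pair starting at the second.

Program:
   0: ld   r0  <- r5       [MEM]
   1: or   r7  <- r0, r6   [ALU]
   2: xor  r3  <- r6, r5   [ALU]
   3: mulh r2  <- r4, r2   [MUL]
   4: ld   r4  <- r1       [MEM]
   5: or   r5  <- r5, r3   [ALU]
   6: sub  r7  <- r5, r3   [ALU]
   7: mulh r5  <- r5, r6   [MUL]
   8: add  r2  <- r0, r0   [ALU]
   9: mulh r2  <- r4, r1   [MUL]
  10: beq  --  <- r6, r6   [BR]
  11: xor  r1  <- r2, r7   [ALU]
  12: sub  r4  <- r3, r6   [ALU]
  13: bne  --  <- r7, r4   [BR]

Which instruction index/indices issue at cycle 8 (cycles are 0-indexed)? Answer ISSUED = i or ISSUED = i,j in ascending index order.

t=0 i0:ld.MEM ; RAW r0
t=1 i1/i2:or.ALU+xor.ALU ; dual
t=2 i3/i4:mulh.MUL+ld.MEM ; dual
t=3 i5:or.ALU ; RAW r5
t=4 i6/i7:sub.ALU+mulh.MUL ; dual
t=5 i8:add.ALU ; WAW r2
t=6 i9:mulh.MUL ; no-port MUL/BR
t=7 i10/i11:beq.BR+xor.ALU ; dual
t=8 i12:sub.ALU ; RAW r4
t=9 i13:bne.BR ; tail

ISSUED = 12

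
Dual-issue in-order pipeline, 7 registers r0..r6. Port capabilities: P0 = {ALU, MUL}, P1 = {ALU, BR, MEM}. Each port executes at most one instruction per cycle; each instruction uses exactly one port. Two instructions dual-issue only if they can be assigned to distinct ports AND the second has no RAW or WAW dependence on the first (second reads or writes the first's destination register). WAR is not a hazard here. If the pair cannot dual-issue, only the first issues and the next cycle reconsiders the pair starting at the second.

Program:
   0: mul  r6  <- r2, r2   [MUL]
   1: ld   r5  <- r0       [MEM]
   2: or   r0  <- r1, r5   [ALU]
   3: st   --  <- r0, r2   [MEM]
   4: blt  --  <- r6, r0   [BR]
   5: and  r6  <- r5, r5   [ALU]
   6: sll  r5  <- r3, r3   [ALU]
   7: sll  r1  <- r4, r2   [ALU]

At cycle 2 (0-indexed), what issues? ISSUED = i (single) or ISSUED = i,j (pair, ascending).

ISSUED = 3

t=0 i0&i1:mul+ld ; pair
t=1 i2:or ; RAW r0
t=2 i3:st ; no-port MEM/BR
t=3 i4&i5:blt+and ; pair
t=4 i6&i7:sll+sll ; pair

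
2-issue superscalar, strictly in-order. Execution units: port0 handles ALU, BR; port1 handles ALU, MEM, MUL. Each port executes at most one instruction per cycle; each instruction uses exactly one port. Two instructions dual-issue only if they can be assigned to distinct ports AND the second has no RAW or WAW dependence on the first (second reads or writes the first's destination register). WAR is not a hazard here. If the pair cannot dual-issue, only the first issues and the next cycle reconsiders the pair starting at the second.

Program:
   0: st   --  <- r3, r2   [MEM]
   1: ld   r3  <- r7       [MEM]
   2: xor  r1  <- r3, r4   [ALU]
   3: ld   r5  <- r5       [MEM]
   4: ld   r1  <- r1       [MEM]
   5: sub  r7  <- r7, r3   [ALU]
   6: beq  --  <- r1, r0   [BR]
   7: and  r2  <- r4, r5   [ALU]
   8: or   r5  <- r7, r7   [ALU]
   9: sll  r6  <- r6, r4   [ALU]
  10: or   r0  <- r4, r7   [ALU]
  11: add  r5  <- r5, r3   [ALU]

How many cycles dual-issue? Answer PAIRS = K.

#0 head=0: st i0 no-port MEM/MEM
#1 head=1: ld i1 RAW r3
#2 head=2: xor+ld i2&i3 pair
#3 head=4: ld+sub i4&i5 pair
#4 head=6: beq+and i6&i7 pair
#5 head=8: or+sll i8&i9 pair
#6 head=10: or+add i10&i11 pair

PAIRS = 5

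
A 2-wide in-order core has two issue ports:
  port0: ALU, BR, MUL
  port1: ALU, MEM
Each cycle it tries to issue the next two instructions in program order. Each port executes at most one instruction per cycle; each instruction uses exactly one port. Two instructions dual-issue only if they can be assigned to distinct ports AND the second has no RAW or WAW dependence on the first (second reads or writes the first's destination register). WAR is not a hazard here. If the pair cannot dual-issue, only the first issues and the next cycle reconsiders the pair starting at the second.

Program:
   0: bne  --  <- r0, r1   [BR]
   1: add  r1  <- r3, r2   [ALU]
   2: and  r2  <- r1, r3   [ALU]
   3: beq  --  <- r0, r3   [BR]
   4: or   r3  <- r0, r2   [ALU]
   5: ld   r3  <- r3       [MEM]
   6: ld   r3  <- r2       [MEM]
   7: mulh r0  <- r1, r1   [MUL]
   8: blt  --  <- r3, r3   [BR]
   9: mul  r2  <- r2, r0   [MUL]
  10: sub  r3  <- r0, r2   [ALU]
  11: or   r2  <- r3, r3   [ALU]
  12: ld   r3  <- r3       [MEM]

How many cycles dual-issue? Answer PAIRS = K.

[0] i0&i1  bne.BR add.ALU  -- pair
[1] i2&i3  and.ALU beq.BR  -- pair
[2] i4  or.ALU  -- RAW+WAW r3
[3] i5  ld.MEM  -- no-port MEM/MEM
[4] i6&i7  ld.MEM mulh.MUL  -- pair
[5] i8  blt.BR  -- no-port BR/MUL
[6] i9  mul.MUL  -- RAW r2
[7] i10  sub.ALU  -- RAW r3
[8] i11&i12  or.ALU ld.MEM  -- pair

PAIRS = 4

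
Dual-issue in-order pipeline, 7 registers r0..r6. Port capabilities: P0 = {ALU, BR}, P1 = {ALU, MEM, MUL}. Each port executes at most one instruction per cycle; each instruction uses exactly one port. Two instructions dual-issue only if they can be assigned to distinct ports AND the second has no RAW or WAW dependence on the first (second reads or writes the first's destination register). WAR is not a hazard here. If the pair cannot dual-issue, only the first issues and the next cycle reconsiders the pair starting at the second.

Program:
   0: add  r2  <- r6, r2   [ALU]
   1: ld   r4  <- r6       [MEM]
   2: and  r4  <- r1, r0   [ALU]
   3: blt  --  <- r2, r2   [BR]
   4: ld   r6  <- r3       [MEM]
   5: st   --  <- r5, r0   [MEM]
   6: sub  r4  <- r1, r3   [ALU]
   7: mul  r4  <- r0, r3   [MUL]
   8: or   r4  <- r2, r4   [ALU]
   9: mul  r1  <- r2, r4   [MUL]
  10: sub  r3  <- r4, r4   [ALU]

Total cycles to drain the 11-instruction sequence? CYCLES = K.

CYCLES = 7

c0: i0/i1 add.ALU ld.MEM  2-wide
c1: i2/i3 and.ALU blt.BR  2-wide
c2: i4 ld.MEM  no-port MEM/MEM
c3: i5/i6 st.MEM sub.ALU  2-wide
c4: i7 mul.MUL  RAW+WAW r4
c5: i8 or.ALU  RAW r4
c6: i9/i10 mul.MUL sub.ALU  2-wide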